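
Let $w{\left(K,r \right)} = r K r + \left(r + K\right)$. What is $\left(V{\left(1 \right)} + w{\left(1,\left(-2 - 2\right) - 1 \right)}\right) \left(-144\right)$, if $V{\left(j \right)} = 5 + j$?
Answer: $-3888$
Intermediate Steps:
$w{\left(K,r \right)} = K + r + K r^{2}$ ($w{\left(K,r \right)} = K r r + \left(K + r\right) = K r^{2} + \left(K + r\right) = K + r + K r^{2}$)
$\left(V{\left(1 \right)} + w{\left(1,\left(-2 - 2\right) - 1 \right)}\right) \left(-144\right) = \left(\left(5 + 1\right) + \left(1 - 5 + 1 \left(\left(-2 - 2\right) - 1\right)^{2}\right)\right) \left(-144\right) = \left(6 + \left(1 - 5 + 1 \left(-4 - 1\right)^{2}\right)\right) \left(-144\right) = \left(6 + \left(1 - 5 + 1 \left(-5\right)^{2}\right)\right) \left(-144\right) = \left(6 + \left(1 - 5 + 1 \cdot 25\right)\right) \left(-144\right) = \left(6 + \left(1 - 5 + 25\right)\right) \left(-144\right) = \left(6 + 21\right) \left(-144\right) = 27 \left(-144\right) = -3888$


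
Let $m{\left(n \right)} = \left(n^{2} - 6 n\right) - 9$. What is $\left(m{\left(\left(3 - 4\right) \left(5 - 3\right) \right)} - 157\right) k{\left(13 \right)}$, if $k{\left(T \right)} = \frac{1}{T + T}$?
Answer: $- \frac{75}{13} \approx -5.7692$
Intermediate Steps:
$k{\left(T \right)} = \frac{1}{2 T}$
$m{\left(n \right)} = -9 + n^{2} - 6 n$
$\left(m{\left(\left(3 - 4\right) \left(5 - 3\right) \right)} - 157\right) k{\left(13 \right)} = \left(\left(-9 + \left(\left(3 - 4\right) \left(5 - 3\right)\right)^{2} - 6 \left(3 - 4\right) \left(5 - 3\right)\right) - 157\right) \frac{1}{2 \cdot 13} = \left(\left(-9 + \left(\left(-1\right) 2\right)^{2} - 6 \left(\left(-1\right) 2\right)\right) - 157\right) \frac{1}{2} \cdot \frac{1}{13} = \left(\left(-9 + \left(-2\right)^{2} - -12\right) - 157\right) \frac{1}{26} = \left(\left(-9 + 4 + 12\right) - 157\right) \frac{1}{26} = \left(7 - 157\right) \frac{1}{26} = \left(-150\right) \frac{1}{26} = - \frac{75}{13}$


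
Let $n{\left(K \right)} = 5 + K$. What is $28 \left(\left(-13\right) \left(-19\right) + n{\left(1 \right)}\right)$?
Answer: $7084$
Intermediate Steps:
$28 \left(\left(-13\right) \left(-19\right) + n{\left(1 \right)}\right) = 28 \left(\left(-13\right) \left(-19\right) + \left(5 + 1\right)\right) = 28 \left(247 + 6\right) = 28 \cdot 253 = 7084$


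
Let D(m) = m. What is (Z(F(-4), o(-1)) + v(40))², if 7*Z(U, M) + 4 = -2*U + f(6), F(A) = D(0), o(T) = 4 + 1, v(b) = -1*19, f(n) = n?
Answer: 17161/49 ≈ 350.22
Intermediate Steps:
v(b) = -19
o(T) = 5
F(A) = 0
Z(U, M) = 2/7 - 2*U/7 (Z(U, M) = -4/7 + (-2*U + 6)/7 = -4/7 + (6 - 2*U)/7 = -4/7 + (6/7 - 2*U/7) = 2/7 - 2*U/7)
(Z(F(-4), o(-1)) + v(40))² = ((2/7 - 2/7*0) - 19)² = ((2/7 + 0) - 19)² = (2/7 - 19)² = (-131/7)² = 17161/49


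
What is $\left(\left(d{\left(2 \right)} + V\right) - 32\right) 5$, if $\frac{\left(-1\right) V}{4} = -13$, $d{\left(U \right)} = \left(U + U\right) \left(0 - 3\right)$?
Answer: $40$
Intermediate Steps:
$d{\left(U \right)} = - 6 U$ ($d{\left(U \right)} = 2 U \left(-3\right) = - 6 U$)
$V = 52$ ($V = \left(-4\right) \left(-13\right) = 52$)
$\left(\left(d{\left(2 \right)} + V\right) - 32\right) 5 = \left(\left(\left(-6\right) 2 + 52\right) - 32\right) 5 = \left(\left(-12 + 52\right) - 32\right) 5 = \left(40 - 32\right) 5 = 8 \cdot 5 = 40$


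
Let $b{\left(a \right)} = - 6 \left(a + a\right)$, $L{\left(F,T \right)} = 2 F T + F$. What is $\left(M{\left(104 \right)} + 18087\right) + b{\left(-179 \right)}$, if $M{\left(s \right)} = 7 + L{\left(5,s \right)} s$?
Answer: $128922$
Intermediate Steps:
$L{\left(F,T \right)} = F + 2 F T$ ($L{\left(F,T \right)} = 2 F T + F = F + 2 F T$)
$M{\left(s \right)} = 7 + s \left(5 + 10 s\right)$ ($M{\left(s \right)} = 7 + 5 \left(1 + 2 s\right) s = 7 + \left(5 + 10 s\right) s = 7 + s \left(5 + 10 s\right)$)
$b{\left(a \right)} = - 12 a$ ($b{\left(a \right)} = - 6 \cdot 2 a = - 12 a$)
$\left(M{\left(104 \right)} + 18087\right) + b{\left(-179 \right)} = \left(\left(7 + 5 \cdot 104 \left(1 + 2 \cdot 104\right)\right) + 18087\right) - -2148 = \left(\left(7 + 5 \cdot 104 \left(1 + 208\right)\right) + 18087\right) + 2148 = \left(\left(7 + 5 \cdot 104 \cdot 209\right) + 18087\right) + 2148 = \left(\left(7 + 108680\right) + 18087\right) + 2148 = \left(108687 + 18087\right) + 2148 = 126774 + 2148 = 128922$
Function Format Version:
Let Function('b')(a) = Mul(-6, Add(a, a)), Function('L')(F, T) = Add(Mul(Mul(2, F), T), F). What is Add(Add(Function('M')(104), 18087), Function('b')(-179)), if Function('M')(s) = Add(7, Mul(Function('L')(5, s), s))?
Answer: 128922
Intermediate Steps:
Function('L')(F, T) = Add(F, Mul(2, F, T)) (Function('L')(F, T) = Add(Mul(2, F, T), F) = Add(F, Mul(2, F, T)))
Function('M')(s) = Add(7, Mul(s, Add(5, Mul(10, s)))) (Function('M')(s) = Add(7, Mul(Mul(5, Add(1, Mul(2, s))), s)) = Add(7, Mul(Add(5, Mul(10, s)), s)) = Add(7, Mul(s, Add(5, Mul(10, s)))))
Function('b')(a) = Mul(-12, a) (Function('b')(a) = Mul(-6, Mul(2, a)) = Mul(-12, a))
Add(Add(Function('M')(104), 18087), Function('b')(-179)) = Add(Add(Add(7, Mul(5, 104, Add(1, Mul(2, 104)))), 18087), Mul(-12, -179)) = Add(Add(Add(7, Mul(5, 104, Add(1, 208))), 18087), 2148) = Add(Add(Add(7, Mul(5, 104, 209)), 18087), 2148) = Add(Add(Add(7, 108680), 18087), 2148) = Add(Add(108687, 18087), 2148) = Add(126774, 2148) = 128922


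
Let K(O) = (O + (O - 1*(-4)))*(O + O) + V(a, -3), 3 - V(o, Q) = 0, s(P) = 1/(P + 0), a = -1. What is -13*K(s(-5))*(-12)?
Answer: 6084/25 ≈ 243.36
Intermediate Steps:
s(P) = 1/P
V(o, Q) = 3 (V(o, Q) = 3 - 1*0 = 3 + 0 = 3)
K(O) = 3 + 2*O*(4 + 2*O) (K(O) = (O + (O - 1*(-4)))*(O + O) + 3 = (O + (O + 4))*(2*O) + 3 = (O + (4 + O))*(2*O) + 3 = (4 + 2*O)*(2*O) + 3 = 2*O*(4 + 2*O) + 3 = 3 + 2*O*(4 + 2*O))
-13*K(s(-5))*(-12) = -13*(3 + 4*(1/(-5))**2 + 8/(-5))*(-12) = -13*(3 + 4*(-1/5)**2 + 8*(-1/5))*(-12) = -13*(3 + 4*(1/25) - 8/5)*(-12) = -13*(3 + 4/25 - 8/5)*(-12) = -13*39/25*(-12) = -507/25*(-12) = 6084/25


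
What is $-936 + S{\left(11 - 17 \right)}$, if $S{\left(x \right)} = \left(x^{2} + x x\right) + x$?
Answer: $-870$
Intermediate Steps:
$S{\left(x \right)} = x + 2 x^{2}$ ($S{\left(x \right)} = \left(x^{2} + x^{2}\right) + x = 2 x^{2} + x = x + 2 x^{2}$)
$-936 + S{\left(11 - 17 \right)} = -936 + \left(11 - 17\right) \left(1 + 2 \left(11 - 17\right)\right) = -936 - 6 \left(1 + 2 \left(-6\right)\right) = -936 - 6 \left(1 - 12\right) = -936 - -66 = -936 + 66 = -870$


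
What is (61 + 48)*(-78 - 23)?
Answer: -11009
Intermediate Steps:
(61 + 48)*(-78 - 23) = 109*(-101) = -11009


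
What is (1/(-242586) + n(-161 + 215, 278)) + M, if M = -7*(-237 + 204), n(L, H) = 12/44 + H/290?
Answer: 89856036079/386924670 ≈ 232.23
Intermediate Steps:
n(L, H) = 3/11 + H/290 (n(L, H) = 12*(1/44) + H*(1/290) = 3/11 + H/290)
M = 231 (M = -7*(-33) = 231)
(1/(-242586) + n(-161 + 215, 278)) + M = (1/(-242586) + (3/11 + (1/290)*278)) + 231 = (-1/242586 + (3/11 + 139/145)) + 231 = (-1/242586 + 1964/1595) + 231 = 476437309/386924670 + 231 = 89856036079/386924670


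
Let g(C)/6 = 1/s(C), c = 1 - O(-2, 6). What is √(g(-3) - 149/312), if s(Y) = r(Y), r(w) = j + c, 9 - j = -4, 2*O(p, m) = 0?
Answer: I*√58422/1092 ≈ 0.22134*I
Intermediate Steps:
O(p, m) = 0 (O(p, m) = (½)*0 = 0)
j = 13 (j = 9 - 1*(-4) = 9 + 4 = 13)
c = 1 (c = 1 - 1*0 = 1 + 0 = 1)
r(w) = 14 (r(w) = 13 + 1 = 14)
s(Y) = 14
g(C) = 3/7 (g(C) = 6/14 = 6*(1/14) = 3/7)
√(g(-3) - 149/312) = √(3/7 - 149/312) = √(-107/2184) = I*√58422/1092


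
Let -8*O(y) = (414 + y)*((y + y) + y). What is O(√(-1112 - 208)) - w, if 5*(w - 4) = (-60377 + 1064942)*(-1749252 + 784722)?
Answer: 193786616381 - 621*I*√330/2 ≈ 1.9379e+11 - 5640.5*I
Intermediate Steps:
O(y) = -3*y*(414 + y)/8 (O(y) = -(414 + y)*((y + y) + y)/8 = -(414 + y)*(2*y + y)/8 = -(414 + y)*3*y/8 = -3*y*(414 + y)/8)
w = -193786615886 (w = 4 + ((-60377 + 1064942)*(-1749252 + 784722))/5 = 4 + (1004565*(-964530))/5 = 4 + (⅕)*(-968933079450) = 4 - 193786615890 = -193786615886)
O(√(-1112 - 208)) - w = -3*√(-1112 - 208)*(414 + √(-1112 - 208))/8 - 1*(-193786615886) = -3*√(-1320)*(414 + √(-1320))/8 + 193786615886 = -3*2*I*√330*(414 + 2*I*√330)/8 + 193786615886 = -3*I*√330*(414 + 2*I*√330)/4 + 193786615886 = 193786615886 - 3*I*√330*(414 + 2*I*√330)/4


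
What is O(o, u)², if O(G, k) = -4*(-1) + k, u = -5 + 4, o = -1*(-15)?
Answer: 9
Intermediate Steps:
o = 15
u = -1
O(G, k) = 4 + k
O(o, u)² = (4 - 1)² = 3² = 9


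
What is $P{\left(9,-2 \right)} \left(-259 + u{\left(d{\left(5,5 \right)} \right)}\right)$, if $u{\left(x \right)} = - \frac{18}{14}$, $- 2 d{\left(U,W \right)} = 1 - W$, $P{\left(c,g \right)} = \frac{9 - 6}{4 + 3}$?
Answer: $- \frac{5466}{49} \approx -111.55$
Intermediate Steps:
$P{\left(c,g \right)} = \frac{3}{7}$
$d{\left(U,W \right)} = - \frac{1}{2} + \frac{W}{2}$ ($d{\left(U,W \right)} = - \frac{1 - W}{2} = - \frac{1}{2} + \frac{W}{2}$)
$u{\left(x \right)} = - \frac{9}{7}$ ($u{\left(x \right)} = \left(-18\right) \frac{1}{14} = - \frac{9}{7}$)
$P{\left(9,-2 \right)} \left(-259 + u{\left(d{\left(5,5 \right)} \right)}\right) = \frac{3 \left(-259 - \frac{9}{7}\right)}{7} = \frac{3}{7} \left(- \frac{1822}{7}\right) = - \frac{5466}{49}$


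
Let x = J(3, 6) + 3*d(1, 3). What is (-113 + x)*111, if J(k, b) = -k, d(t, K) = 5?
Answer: -11211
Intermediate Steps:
x = 12 (x = -1*3 + 3*5 = -3 + 15 = 12)
(-113 + x)*111 = (-113 + 12)*111 = -101*111 = -11211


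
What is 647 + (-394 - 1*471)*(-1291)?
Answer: 1117362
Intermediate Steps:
647 + (-394 - 1*471)*(-1291) = 647 + (-394 - 471)*(-1291) = 647 - 865*(-1291) = 647 + 1116715 = 1117362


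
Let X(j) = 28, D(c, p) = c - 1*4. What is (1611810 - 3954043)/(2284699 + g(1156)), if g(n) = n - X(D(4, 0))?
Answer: -2342233/2285827 ≈ -1.0247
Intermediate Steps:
D(c, p) = -4 + c (D(c, p) = c - 4 = -4 + c)
g(n) = -28 + n (g(n) = n - 1*28 = n - 28 = -28 + n)
(1611810 - 3954043)/(2284699 + g(1156)) = (1611810 - 3954043)/(2284699 + (-28 + 1156)) = -2342233/(2284699 + 1128) = -2342233/2285827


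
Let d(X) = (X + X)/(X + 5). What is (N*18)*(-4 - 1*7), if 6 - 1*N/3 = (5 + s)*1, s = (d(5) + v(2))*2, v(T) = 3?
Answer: 4158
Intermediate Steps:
d(X) = 2*X/(5 + X) (d(X) = (2*X)/(5 + X) = 2*X/(5 + X))
s = 8 (s = (2*5/(5 + 5) + 3)*2 = (2*5/10 + 3)*2 = (2*5*(1/10) + 3)*2 = (1 + 3)*2 = 4*2 = 8)
N = -21 (N = 18 - 3*(5 + 8) = 18 - 39 = -21)
(N*18)*(-4 - 1*7) = (-21*18)*(-4 - 1*7) = -378*(-4 - 7) = -378*(-11) = 4158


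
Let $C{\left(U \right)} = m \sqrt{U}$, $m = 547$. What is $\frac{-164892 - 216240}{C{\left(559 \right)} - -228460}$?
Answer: $- \frac{29024472240}{17342237923} + \frac{69493068 \sqrt{559}}{17342237923} \approx -1.5789$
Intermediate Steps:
$C{\left(U \right)} = 547 \sqrt{U}$
$\frac{-164892 - 216240}{C{\left(559 \right)} - -228460} = \frac{-164892 - 216240}{547 \sqrt{559} - -228460} = - \frac{381132}{547 \sqrt{559} + 228460} = - \frac{381132}{228460 + 547 \sqrt{559}}$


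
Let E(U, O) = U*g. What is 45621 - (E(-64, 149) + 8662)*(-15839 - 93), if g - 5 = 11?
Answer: 121734237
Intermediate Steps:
g = 16 (g = 5 + 11 = 16)
E(U, O) = 16*U (E(U, O) = U*16 = 16*U)
45621 - (E(-64, 149) + 8662)*(-15839 - 93) = 45621 - (16*(-64) + 8662)*(-15839 - 93) = 45621 - (-1024 + 8662)*(-15932) = 45621 - 7638*(-15932) = 45621 - 1*(-121688616) = 45621 + 121688616 = 121734237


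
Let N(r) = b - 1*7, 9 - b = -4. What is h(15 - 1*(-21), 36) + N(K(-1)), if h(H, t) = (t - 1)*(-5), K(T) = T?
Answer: -169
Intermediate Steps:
b = 13 (b = 9 - 1*(-4) = 9 + 4 = 13)
h(H, t) = 5 - 5*t (h(H, t) = (-1 + t)*(-5) = 5 - 5*t)
N(r) = 6 (N(r) = 13 - 1*7 = 13 - 7 = 6)
h(15 - 1*(-21), 36) + N(K(-1)) = (5 - 5*36) + 6 = (5 - 180) + 6 = -175 + 6 = -169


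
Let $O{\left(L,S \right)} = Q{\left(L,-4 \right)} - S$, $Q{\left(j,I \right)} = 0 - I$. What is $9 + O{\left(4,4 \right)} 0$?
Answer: $9$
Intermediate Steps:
$Q{\left(j,I \right)} = - I$
$O{\left(L,S \right)} = 4 - S$ ($O{\left(L,S \right)} = \left(-1\right) \left(-4\right) - S = 4 - S$)
$9 + O{\left(4,4 \right)} 0 = 9 + \left(4 - 4\right) 0 = 9 + 0 \cdot 0 = 9 + 0 = 9$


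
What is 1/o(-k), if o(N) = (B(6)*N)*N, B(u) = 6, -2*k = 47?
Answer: 2/6627 ≈ 0.00030180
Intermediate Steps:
k = -47/2 (k = -1/2*47 = -47/2 ≈ -23.500)
o(N) = 6*N**2 (o(N) = (6*N)*N = 6*N**2)
1/o(-k) = 1/(6*(-1*(-47/2))**2) = 1/(6*(47/2)**2) = 1/(6*(2209/4)) = 1/(6627/2) = 2/6627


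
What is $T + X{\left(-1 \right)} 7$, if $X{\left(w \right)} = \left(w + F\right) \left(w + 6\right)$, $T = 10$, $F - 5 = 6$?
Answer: $360$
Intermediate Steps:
$F = 11$ ($F = 5 + 6 = 11$)
$X{\left(w \right)} = \left(6 + w\right) \left(11 + w\right)$ ($X{\left(w \right)} = \left(w + 11\right) \left(w + 6\right) = \left(11 + w\right) \left(6 + w\right) = \left(6 + w\right) \left(11 + w\right)$)
$T + X{\left(-1 \right)} 7 = 10 + \left(66 + \left(-1\right)^{2} + 17 \left(-1\right)\right) 7 = 10 + \left(66 + 1 - 17\right) 7 = 10 + 50 \cdot 7 = 10 + 350 = 360$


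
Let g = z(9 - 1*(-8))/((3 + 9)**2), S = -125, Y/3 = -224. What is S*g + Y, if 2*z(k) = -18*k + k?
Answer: -157411/288 ≈ -546.57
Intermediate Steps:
Y = -672 (Y = 3*(-224) = -672)
z(k) = -17*k/2 (z(k) = (-18*k + k)/2 = (-17*k)/2 = -17*k/2)
g = -289/288 (g = (-17*(9 - 1*(-8))/2)/((3 + 9)**2) = (-17*(9 + 8)/2)/(12**2) = -17/2*17/144 = -289/2*1/144 = -289/288 ≈ -1.0035)
S*g + Y = -125*(-289/288) - 672 = 36125/288 - 672 = -157411/288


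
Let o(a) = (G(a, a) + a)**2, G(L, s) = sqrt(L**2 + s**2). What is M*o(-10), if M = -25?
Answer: -7500 + 5000*sqrt(2) ≈ -428.93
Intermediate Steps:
o(a) = (a + sqrt(2)*sqrt(a**2))**2 (o(a) = (sqrt(a**2 + a**2) + a)**2 = (sqrt(2*a**2) + a)**2 = (sqrt(2)*sqrt(a**2) + a)**2 = (a + sqrt(2)*sqrt(a**2))**2)
M*o(-10) = -25*(-10 + sqrt(2)*sqrt((-10)**2))**2 = -25*(-10 + sqrt(2)*sqrt(100))**2 = -25*(-10 + sqrt(2)*10)**2 = -25*(-10 + 10*sqrt(2))**2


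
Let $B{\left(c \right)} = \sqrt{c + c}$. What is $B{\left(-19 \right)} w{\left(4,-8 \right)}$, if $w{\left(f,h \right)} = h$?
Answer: $- 8 i \sqrt{38} \approx - 49.315 i$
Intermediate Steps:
$B{\left(c \right)} = \sqrt{2} \sqrt{c}$ ($B{\left(c \right)} = \sqrt{2 c} = \sqrt{2} \sqrt{c}$)
$B{\left(-19 \right)} w{\left(4,-8 \right)} = \sqrt{2} \sqrt{-19} \left(-8\right) = \sqrt{2} i \sqrt{19} \left(-8\right) = i \sqrt{38} \left(-8\right) = - 8 i \sqrt{38}$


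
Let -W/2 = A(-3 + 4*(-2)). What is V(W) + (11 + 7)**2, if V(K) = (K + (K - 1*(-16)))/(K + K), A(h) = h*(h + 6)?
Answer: 17871/55 ≈ 324.93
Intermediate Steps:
A(h) = h*(6 + h)
W = -110 (W = -2*(-3 + 4*(-2))*(6 + (-3 + 4*(-2))) = -2*(-3 - 8)*(6 + (-3 - 8)) = -(-22)*(6 - 11) = -(-22)*(-5) = -2*55 = -110)
V(K) = (16 + 2*K)/(2*K) (V(K) = (K + (K + 16))/((2*K)) = (K + (16 + K))*(1/(2*K)) = (16 + 2*K)*(1/(2*K)) = (16 + 2*K)/(2*K))
V(W) + (11 + 7)**2 = (8 - 110)/(-110) + (11 + 7)**2 = -1/110*(-102) + 18**2 = 51/55 + 324 = 17871/55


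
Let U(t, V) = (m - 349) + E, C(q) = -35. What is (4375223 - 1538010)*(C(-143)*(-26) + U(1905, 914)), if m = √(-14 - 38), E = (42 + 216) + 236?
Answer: 2993259715 + 5674426*I*√13 ≈ 2.9933e+9 + 2.0459e+7*I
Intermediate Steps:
E = 494 (E = 258 + 236 = 494)
m = 2*I*√13 (m = √(-52) = 2*I*√13 ≈ 7.2111*I)
U(t, V) = 145 + 2*I*√13 (U(t, V) = (2*I*√13 - 349) + 494 = (-349 + 2*I*√13) + 494 = 145 + 2*I*√13)
(4375223 - 1538010)*(C(-143)*(-26) + U(1905, 914)) = (4375223 - 1538010)*(-35*(-26) + (145 + 2*I*√13)) = 2837213*(910 + (145 + 2*I*√13)) = 2837213*(1055 + 2*I*√13) = 2993259715 + 5674426*I*√13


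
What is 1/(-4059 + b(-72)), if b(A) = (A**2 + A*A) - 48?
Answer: 1/6261 ≈ 0.00015972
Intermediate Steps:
b(A) = -48 + 2*A**2 (b(A) = (A**2 + A**2) - 48 = 2*A**2 - 48 = -48 + 2*A**2)
1/(-4059 + b(-72)) = 1/(-4059 + (-48 + 2*(-72)**2)) = 1/(-4059 + (-48 + 2*5184)) = 1/(-4059 + (-48 + 10368)) = 1/(-4059 + 10320) = 1/6261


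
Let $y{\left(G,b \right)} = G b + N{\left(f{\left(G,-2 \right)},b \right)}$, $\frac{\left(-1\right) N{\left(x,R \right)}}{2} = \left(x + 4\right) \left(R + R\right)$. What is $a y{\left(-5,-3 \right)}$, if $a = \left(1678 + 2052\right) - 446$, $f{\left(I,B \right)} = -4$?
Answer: $49260$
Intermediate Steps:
$a = 3284$ ($a = 3730 - 446 = 3284$)
$N{\left(x,R \right)} = - 4 R \left(4 + x\right)$ ($N{\left(x,R \right)} = - 2 \left(x + 4\right) \left(R + R\right) = - 2 \left(4 + x\right) 2 R = - 2 \cdot 2 R \left(4 + x\right) = - 4 R \left(4 + x\right)$)
$y{\left(G,b \right)} = G b$ ($y{\left(G,b \right)} = G b - 4 b \left(4 - 4\right) = G b - 4 b 0 = G b + 0 = G b$)
$a y{\left(-5,-3 \right)} = 3284 \left(\left(-5\right) \left(-3\right)\right) = 3284 \cdot 15 = 49260$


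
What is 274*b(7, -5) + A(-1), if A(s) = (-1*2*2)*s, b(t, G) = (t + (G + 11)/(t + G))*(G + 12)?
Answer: 19184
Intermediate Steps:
b(t, G) = (12 + G)*(t + (11 + G)/(G + t)) (b(t, G) = (t + (11 + G)/(G + t))*(12 + G) = (12 + G)*(t + (11 + G)/(G + t)))
A(s) = -4*s (A(s) = (-2*2)*s = -4*s)
274*b(7, -5) + A(-1) = 274*((132 + (-5)² + 12*7² + 23*(-5) - 5*7² + 7*(-5)² + 12*(-5)*7)/(-5 + 7)) - 4*(-1) = 274*((132 + 25 + 12*49 - 115 - 5*49 + 7*25 - 420)/2) + 4 = 274*((132 + 25 + 588 - 115 - 245 + 175 - 420)/2) + 4 = 274*((½)*140) + 4 = 274*70 + 4 = 19180 + 4 = 19184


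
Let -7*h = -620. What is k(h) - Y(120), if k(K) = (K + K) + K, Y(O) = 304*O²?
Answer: -30641340/7 ≈ -4.3773e+6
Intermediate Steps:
h = 620/7 (h = -⅐*(-620) = 620/7 ≈ 88.571)
k(K) = 3*K (k(K) = 2*K + K = 3*K)
k(h) - Y(120) = 3*(620/7) - 304*120² = 1860/7 - 304*14400 = 1860/7 - 1*4377600 = 1860/7 - 4377600 = -30641340/7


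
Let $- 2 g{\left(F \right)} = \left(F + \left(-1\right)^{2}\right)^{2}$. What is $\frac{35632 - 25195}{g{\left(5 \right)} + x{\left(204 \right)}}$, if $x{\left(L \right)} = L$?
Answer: $\frac{3479}{62} \approx 56.113$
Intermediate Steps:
$g{\left(F \right)} = - \frac{\left(1 + F\right)^{2}}{2}$ ($g{\left(F \right)} = - \frac{\left(F + \left(-1\right)^{2}\right)^{2}}{2} = - \frac{\left(F + 1\right)^{2}}{2} = - \frac{\left(1 + F\right)^{2}}{2}$)
$\frac{35632 - 25195}{g{\left(5 \right)} + x{\left(204 \right)}} = \frac{35632 - 25195}{- \frac{\left(1 + 5\right)^{2}}{2} + 204} = \frac{35632 - 25195}{- \frac{6^{2}}{2} + 204} = \frac{35632 - 25195}{\left(- \frac{1}{2}\right) 36 + 204} = \frac{10437}{-18 + 204} = \frac{10437}{186} = 10437 \cdot \frac{1}{186} = \frac{3479}{62}$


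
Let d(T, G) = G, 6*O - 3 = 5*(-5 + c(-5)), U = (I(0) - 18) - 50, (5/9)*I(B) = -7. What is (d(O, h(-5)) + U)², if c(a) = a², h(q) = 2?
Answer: 154449/25 ≈ 6178.0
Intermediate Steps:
I(B) = -63/5 (I(B) = (9/5)*(-7) = -63/5)
U = -403/5 (U = (-63/5 - 18) - 50 = -153/5 - 50 = -403/5 ≈ -80.600)
O = 103/6 (O = ½ + (5*(-5 + (-5)²))/6 = ½ + (5*(-5 + 25))/6 = ½ + (5*20)/6 = ½ + (⅙)*100 = ½ + 50/3 = 103/6 ≈ 17.167)
(d(O, h(-5)) + U)² = (2 - 403/5)² = (-393/5)² = 154449/25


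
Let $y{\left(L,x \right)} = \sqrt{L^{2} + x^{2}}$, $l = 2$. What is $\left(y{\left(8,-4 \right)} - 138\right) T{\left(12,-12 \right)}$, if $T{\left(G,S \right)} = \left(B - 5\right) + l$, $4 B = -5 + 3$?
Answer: $483 - 14 \sqrt{5} \approx 451.69$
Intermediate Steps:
$B = - \frac{1}{2}$ ($B = \frac{-5 + 3}{4} = \frac{1}{4} \left(-2\right) = - \frac{1}{2} \approx -0.5$)
$T{\left(G,S \right)} = - \frac{7}{2}$ ($T{\left(G,S \right)} = \left(- \frac{1}{2} - 5\right) + 2 = - \frac{11}{2} + 2 = - \frac{7}{2}$)
$\left(y{\left(8,-4 \right)} - 138\right) T{\left(12,-12 \right)} = \left(\sqrt{8^{2} + \left(-4\right)^{2}} - 138\right) \left(- \frac{7}{2}\right) = \left(\sqrt{64 + 16} - 138\right) \left(- \frac{7}{2}\right) = \left(\sqrt{80} - 138\right) \left(- \frac{7}{2}\right) = \left(4 \sqrt{5} - 138\right) \left(- \frac{7}{2}\right) = \left(-138 + 4 \sqrt{5}\right) \left(- \frac{7}{2}\right) = 483 - 14 \sqrt{5}$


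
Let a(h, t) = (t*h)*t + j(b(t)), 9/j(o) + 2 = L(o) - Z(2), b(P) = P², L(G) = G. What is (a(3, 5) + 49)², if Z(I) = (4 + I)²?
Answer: 2569609/169 ≈ 15205.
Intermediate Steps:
j(o) = 9/(-38 + o) (j(o) = 9/(-2 + (o - (4 + 2)²)) = 9/(-2 + (o - 1*6²)) = 9/(-2 + (o - 1*36)) = 9/(-2 + (o - 36)) = 9/(-2 + (-36 + o)) = 9/(-38 + o))
a(h, t) = 9/(-38 + t²) + h*t² (a(h, t) = (t*h)*t + 9/(-38 + t²) = (h*t)*t + 9/(-38 + t²) = h*t² + 9/(-38 + t²) = 9/(-38 + t²) + h*t²)
(a(3, 5) + 49)² = ((-9 + 3*5²*(38 - 1*5²))/(38 - 1*5²) + 49)² = ((-9 + 3*25*(38 - 1*25))/(38 - 1*25) + 49)² = ((-9 + 3*25*(38 - 25))/(38 - 25) + 49)² = ((-9 + 3*25*13)/13 + 49)² = ((-9 + 975)/13 + 49)² = ((1/13)*966 + 49)² = (966/13 + 49)² = (1603/13)² = 2569609/169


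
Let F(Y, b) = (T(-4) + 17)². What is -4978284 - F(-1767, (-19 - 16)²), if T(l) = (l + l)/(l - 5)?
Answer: -403266925/81 ≈ -4.9786e+6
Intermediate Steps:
T(l) = 2*l/(-5 + l) (T(l) = (2*l)/(-5 + l) = 2*l/(-5 + l))
F(Y, b) = 25921/81 (F(Y, b) = (2*(-4)/(-5 - 4) + 17)² = (2*(-4)/(-9) + 17)² = (2*(-4)*(-⅑) + 17)² = (8/9 + 17)² = (161/9)² = 25921/81)
-4978284 - F(-1767, (-19 - 16)²) = -4978284 - 1*25921/81 = -4978284 - 25921/81 = -403266925/81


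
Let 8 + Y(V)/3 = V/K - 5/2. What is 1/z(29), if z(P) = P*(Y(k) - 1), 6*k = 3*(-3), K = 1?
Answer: -1/1073 ≈ -0.00093197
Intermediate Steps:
k = -3/2 (k = (3*(-3))/6 = (1/6)*(-9) = -3/2 ≈ -1.5000)
Y(V) = -63/2 + 3*V (Y(V) = -24 + 3*(V/1 - 5/2) = -24 + 3*(V*1 - 5*1/2) = -24 + 3*(V - 5/2) = -24 + 3*(-5/2 + V) = -24 + (-15/2 + 3*V) = -63/2 + 3*V)
z(P) = -37*P (z(P) = P*((-63/2 + 3*(-3/2)) - 1) = P*((-63/2 - 9/2) - 1) = P*(-36 - 1) = P*(-37) = -37*P)
1/z(29) = 1/(-37*29) = 1/(-1073) = -1/1073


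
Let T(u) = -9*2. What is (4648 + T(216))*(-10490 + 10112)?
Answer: -1750140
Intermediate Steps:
T(u) = -18
(4648 + T(216))*(-10490 + 10112) = (4648 - 18)*(-10490 + 10112) = 4630*(-378) = -1750140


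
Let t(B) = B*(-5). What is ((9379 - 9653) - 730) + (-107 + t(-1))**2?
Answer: 9400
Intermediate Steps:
t(B) = -5*B
((9379 - 9653) - 730) + (-107 + t(-1))**2 = ((9379 - 9653) - 730) + (-107 - 5*(-1))**2 = (-274 - 730) + (-107 + 5)**2 = -1004 + (-102)**2 = -1004 + 10404 = 9400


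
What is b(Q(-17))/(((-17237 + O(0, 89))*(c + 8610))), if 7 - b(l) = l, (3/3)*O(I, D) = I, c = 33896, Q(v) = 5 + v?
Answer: -19/732675922 ≈ -2.5932e-8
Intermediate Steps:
O(I, D) = I
b(l) = 7 - l
b(Q(-17))/(((-17237 + O(0, 89))*(c + 8610))) = (7 - (5 - 17))/(((-17237 + 0)*(33896 + 8610))) = (7 - 1*(-12))/((-17237*42506)) = (7 + 12)/(-732675922) = 19*(-1/732675922) = -19/732675922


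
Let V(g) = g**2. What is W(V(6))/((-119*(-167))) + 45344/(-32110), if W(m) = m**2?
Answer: -33057952/24543155 ≈ -1.3469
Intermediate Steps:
W(V(6))/((-119*(-167))) + 45344/(-32110) = (6**2)**2/((-119*(-167))) + 45344/(-32110) = 36**2/19873 + 45344*(-1/32110) = 1296*(1/19873) - 1744/1235 = 1296/19873 - 1744/1235 = -33057952/24543155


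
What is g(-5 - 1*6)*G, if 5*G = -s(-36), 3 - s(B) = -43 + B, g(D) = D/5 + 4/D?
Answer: 11562/275 ≈ 42.044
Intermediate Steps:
g(D) = 4/D + D/5 (g(D) = D*(⅕) + 4/D = D/5 + 4/D = 4/D + D/5)
s(B) = 46 - B (s(B) = 3 - (-43 + B) = 3 + (43 - B) = 46 - B)
G = -82/5 (G = (-(46 - 1*(-36)))/5 = (-(46 + 36))/5 = (-1*82)/5 = (⅕)*(-82) = -82/5 ≈ -16.400)
g(-5 - 1*6)*G = (4/(-5 - 1*6) + (-5 - 1*6)/5)*(-82/5) = (4/(-5 - 6) + (-5 - 6)/5)*(-82/5) = (4/(-11) + (⅕)*(-11))*(-82/5) = (4*(-1/11) - 11/5)*(-82/5) = (-4/11 - 11/5)*(-82/5) = -141/55*(-82/5) = 11562/275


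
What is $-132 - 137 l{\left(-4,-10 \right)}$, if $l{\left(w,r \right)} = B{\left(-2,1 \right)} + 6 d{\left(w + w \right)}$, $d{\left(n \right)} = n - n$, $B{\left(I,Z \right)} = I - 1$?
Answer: $279$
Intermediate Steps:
$B{\left(I,Z \right)} = -1 + I$
$d{\left(n \right)} = 0$
$l{\left(w,r \right)} = -3$ ($l{\left(w,r \right)} = \left(-1 - 2\right) + 6 \cdot 0 = -3 + 0 = -3$)
$-132 - 137 l{\left(-4,-10 \right)} = -132 - -411 = -132 + 411 = 279$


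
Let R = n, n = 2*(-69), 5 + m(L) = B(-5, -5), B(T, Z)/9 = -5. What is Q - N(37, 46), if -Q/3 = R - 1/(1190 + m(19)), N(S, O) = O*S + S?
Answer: -503499/380 ≈ -1325.0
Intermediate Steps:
N(S, O) = S + O*S
B(T, Z) = -45 (B(T, Z) = 9*(-5) = -45)
m(L) = -50 (m(L) = -5 - 45 = -50)
n = -138
R = -138
Q = 157321/380 (Q = -3*(-138 - 1/(1190 - 50)) = -3*(-138 - 1/1140) = -3*(-157321/1140) = 157321/380 ≈ 414.00)
Q - N(37, 46) = 157321/380 - 37*(1 + 46) = 157321/380 - 37*47 = 157321/380 - 1*1739 = 157321/380 - 1739 = -503499/380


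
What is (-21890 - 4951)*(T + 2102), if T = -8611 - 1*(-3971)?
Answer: 68122458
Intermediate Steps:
T = -4640 (T = -8611 + 3971 = -4640)
(-21890 - 4951)*(T + 2102) = (-21890 - 4951)*(-4640 + 2102) = -26841*(-2538) = 68122458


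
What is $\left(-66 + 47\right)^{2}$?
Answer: $361$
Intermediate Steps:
$\left(-66 + 47\right)^{2} = \left(-19\right)^{2} = 361$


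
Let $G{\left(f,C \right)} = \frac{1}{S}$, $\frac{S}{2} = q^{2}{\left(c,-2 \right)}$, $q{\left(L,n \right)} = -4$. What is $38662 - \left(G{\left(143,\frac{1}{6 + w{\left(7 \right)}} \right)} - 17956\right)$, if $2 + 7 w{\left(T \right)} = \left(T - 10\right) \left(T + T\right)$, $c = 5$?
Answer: $\frac{1811775}{32} \approx 56618.0$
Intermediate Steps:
$w{\left(T \right)} = - \frac{2}{7} + \frac{2 T \left(-10 + T\right)}{7}$ ($w{\left(T \right)} = - \frac{2}{7} + \frac{\left(T - 10\right) \left(T + T\right)}{7} = - \frac{2}{7} + \frac{\left(-10 + T\right) 2 T}{7} = - \frac{2}{7} + \frac{2 T \left(-10 + T\right)}{7}$)
$S = 32$ ($S = 2 \left(-4\right)^{2} = 2 \cdot 16 = 32$)
$G{\left(f,C \right)} = \frac{1}{32}$
$38662 - \left(G{\left(143,\frac{1}{6 + w{\left(7 \right)}} \right)} - 17956\right) = 38662 - \left(\frac{1}{32} - 17956\right) = 38662 - - \frac{574591}{32} = 38662 + \frac{574591}{32} = \frac{1811775}{32}$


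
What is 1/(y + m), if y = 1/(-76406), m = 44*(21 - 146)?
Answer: -76406/420233001 ≈ -0.00018182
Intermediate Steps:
m = -5500 (m = 44*(-125) = -5500)
y = -1/76406 ≈ -1.3088e-5
1/(y + m) = 1/(-1/76406 - 5500) = 1/(-420233001/76406) = -76406/420233001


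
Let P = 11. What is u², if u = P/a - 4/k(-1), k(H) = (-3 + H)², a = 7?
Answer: 1369/784 ≈ 1.7462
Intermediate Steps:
u = 37/28 (u = 11/7 - 4/(-3 - 1)² = 11*(⅐) - 4/((-4)²) = 11/7 - 4/16 = 11/7 - 4*1/16 = 11/7 - ¼ = 37/28 ≈ 1.3214)
u² = (37/28)² = 1369/784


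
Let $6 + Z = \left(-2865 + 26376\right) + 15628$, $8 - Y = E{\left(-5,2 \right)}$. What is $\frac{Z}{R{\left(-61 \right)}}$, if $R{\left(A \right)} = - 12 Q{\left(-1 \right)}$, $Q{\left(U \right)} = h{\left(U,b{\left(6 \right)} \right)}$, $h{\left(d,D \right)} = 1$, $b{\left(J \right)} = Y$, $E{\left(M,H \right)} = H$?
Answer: $- \frac{39133}{12} \approx -3261.1$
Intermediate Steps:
$Y = 6$ ($Y = 8 - 2 = 6$)
$b{\left(J \right)} = 6$
$Q{\left(U \right)} = 1$
$R{\left(A \right)} = -12$ ($R{\left(A \right)} = \left(-12\right) 1 = -12$)
$Z = 39133$ ($Z = -6 + \left(\left(-2865 + 26376\right) + 15628\right) = -6 + \left(23511 + 15628\right) = -6 + 39139 = 39133$)
$\frac{Z}{R{\left(-61 \right)}} = \frac{39133}{-12} = 39133 \left(- \frac{1}{12}\right) = - \frac{39133}{12}$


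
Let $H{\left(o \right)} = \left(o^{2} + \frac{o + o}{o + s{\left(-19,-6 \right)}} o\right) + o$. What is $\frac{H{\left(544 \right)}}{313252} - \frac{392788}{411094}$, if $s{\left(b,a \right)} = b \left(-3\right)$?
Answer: $- \frac{502358322}{85613259547} \approx -0.0058678$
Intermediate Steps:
$s{\left(b,a \right)} = - 3 b$
$H{\left(o \right)} = o + o^{2} + \frac{2 o^{2}}{57 + o}$ ($H{\left(o \right)} = \left(o^{2} + \frac{o + o}{o - -57} o\right) + o = \left(o^{2} + \frac{2 o}{o + 57} o\right) + o = \left(o^{2} + \frac{2 o}{57 + o} o\right) + o = \left(o^{2} + \frac{2 o^{2}}{57 + o}\right) + o = o + o^{2} + \frac{2 o^{2}}{57 + o}$)
$\frac{H{\left(544 \right)}}{313252} - \frac{392788}{411094} = \frac{544 \frac{1}{57 + 544} \left(57 + 544^{2} + 60 \cdot 544\right)}{313252} - \frac{392788}{411094} = \frac{544 \left(57 + 295936 + 32640\right)}{601} \cdot \frac{1}{313252} - \frac{1738}{1819} = 544 \cdot \frac{1}{601} \cdot 328633 \cdot \frac{1}{313252} - \frac{1738}{1819} = \frac{178776352}{601} \cdot \frac{1}{313252} - \frac{1738}{1819} = \frac{44694088}{47066113} - \frac{1738}{1819} = - \frac{502358322}{85613259547}$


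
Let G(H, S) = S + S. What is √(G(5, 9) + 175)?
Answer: √193 ≈ 13.892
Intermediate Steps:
G(H, S) = 2*S
√(G(5, 9) + 175) = √(2*9 + 175) = √(18 + 175) = √193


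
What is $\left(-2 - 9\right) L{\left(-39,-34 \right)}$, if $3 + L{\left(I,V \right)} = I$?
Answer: $462$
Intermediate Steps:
$L{\left(I,V \right)} = -3 + I$
$\left(-2 - 9\right) L{\left(-39,-34 \right)} = \left(-2 - 9\right) \left(-3 - 39\right) = \left(-2 - 9\right) \left(-42\right) = \left(-11\right) \left(-42\right) = 462$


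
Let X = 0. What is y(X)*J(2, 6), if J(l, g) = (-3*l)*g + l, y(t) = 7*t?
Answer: 0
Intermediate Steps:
J(l, g) = l - 3*g*l (J(l, g) = -3*g*l + l = l - 3*g*l)
y(X)*J(2, 6) = (7*0)*(2*(1 - 3*6)) = 0*(2*(1 - 18)) = 0*(2*(-17)) = 0*(-34) = 0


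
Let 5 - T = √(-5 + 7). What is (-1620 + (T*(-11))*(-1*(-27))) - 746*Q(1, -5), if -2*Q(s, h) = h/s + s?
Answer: -4597 + 297*√2 ≈ -4177.0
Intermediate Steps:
Q(s, h) = -s/2 - h/(2*s) (Q(s, h) = -(h/s + s)/2 = -(s + h/s)/2 = -s/2 - h/(2*s))
T = 5 - √2 (T = 5 - √(-5 + 7) = 5 - √2 ≈ 3.5858)
(-1620 + (T*(-11))*(-1*(-27))) - 746*Q(1, -5) = (-1620 + ((5 - √2)*(-11))*(-1*(-27))) - 373*(-1*(-5) - 1*1²)/1 = (-1620 + (-55 + 11*√2)*27) - 373*(5 - 1*1) = (-1620 + (-1485 + 297*√2)) - 373*(5 - 1) = (-3105 + 297*√2) - 373*4 = (-3105 + 297*√2) - 746*2 = (-3105 + 297*√2) - 1492 = -4597 + 297*√2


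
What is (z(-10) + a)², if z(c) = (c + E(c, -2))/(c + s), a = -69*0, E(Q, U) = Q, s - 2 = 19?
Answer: 400/121 ≈ 3.3058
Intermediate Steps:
s = 21 (s = 2 + 19 = 21)
a = 0
z(c) = 2*c/(21 + c) (z(c) = (c + c)/(c + 21) = (2*c)/(21 + c) = 2*c/(21 + c))
(z(-10) + a)² = (2*(-10)/(21 - 10) + 0)² = (2*(-10)/11 + 0)² = (2*(-10)*(1/11) + 0)² = (-20/11 + 0)² = (-20/11)² = 400/121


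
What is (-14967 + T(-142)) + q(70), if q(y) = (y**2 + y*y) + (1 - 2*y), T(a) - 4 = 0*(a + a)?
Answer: -5302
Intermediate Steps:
T(a) = 4 (T(a) = 4 + 0*(a + a) = 4 + 0*(2*a) = 4 + 0 = 4)
q(y) = 1 - 2*y + 2*y**2 (q(y) = (y**2 + y**2) + (1 - 2*y) = 2*y**2 + (1 - 2*y) = 1 - 2*y + 2*y**2)
(-14967 + T(-142)) + q(70) = (-14967 + 4) + (1 - 2*70 + 2*70**2) = -14963 + (1 - 140 + 2*4900) = -14963 + (1 - 140 + 9800) = -14963 + 9661 = -5302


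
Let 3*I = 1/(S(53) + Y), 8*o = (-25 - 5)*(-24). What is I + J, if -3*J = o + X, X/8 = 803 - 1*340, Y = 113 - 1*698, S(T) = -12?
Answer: -2265019/1791 ≈ -1264.7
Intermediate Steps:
Y = -585 (Y = 113 - 698 = -585)
X = 3704 (X = 8*(803 - 1*340) = 8*(803 - 340) = 8*463 = 3704)
o = 90 (o = ((-25 - 5)*(-24))/8 = (-30*(-24))/8 = (⅛)*720 = 90)
I = -1/1791 (I = 1/(3*(-12 - 585)) = (⅓)/(-597) = (⅓)*(-1/597) = -1/1791 ≈ -0.00055835)
J = -3794/3 (J = -(90 + 3704)/3 = -⅓*3794 = -3794/3 ≈ -1264.7)
I + J = -1/1791 - 3794/3 = -2265019/1791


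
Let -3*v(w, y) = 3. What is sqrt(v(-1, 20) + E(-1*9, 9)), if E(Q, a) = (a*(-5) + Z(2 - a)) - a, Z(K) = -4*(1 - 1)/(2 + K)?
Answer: I*sqrt(55) ≈ 7.4162*I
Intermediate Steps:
v(w, y) = -1 (v(w, y) = -1/3*3 = -1)
Z(K) = 0 (Z(K) = -0/(2 + K) = -4*0 = 0)
E(Q, a) = -6*a (E(Q, a) = (a*(-5) + 0) - a = (-5*a + 0) - a = -5*a - a = -6*a)
sqrt(v(-1, 20) + E(-1*9, 9)) = sqrt(-1 - 6*9) = sqrt(-1 - 54) = sqrt(-55) = I*sqrt(55)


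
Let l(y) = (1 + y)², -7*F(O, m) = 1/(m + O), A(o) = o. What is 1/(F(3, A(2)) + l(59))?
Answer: 35/125999 ≈ 0.00027778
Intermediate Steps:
F(O, m) = -1/(7*(O + m)) (F(O, m) = -1/(7*(m + O)) = -1/(7*(O + m)))
1/(F(3, A(2)) + l(59)) = 1/(-1/(7*3 + 7*2) + (1 + 59)²) = 1/(-1/(21 + 14) + 60²) = 1/(-1/35 + 3600) = 1/(125999/35) = 35/125999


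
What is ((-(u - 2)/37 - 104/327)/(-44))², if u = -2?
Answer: 403225/17712681921 ≈ 2.2765e-5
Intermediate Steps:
((-(u - 2)/37 - 104/327)/(-44))² = ((-(-2 - 2)/37 - 104/327)/(-44))² = ((-1*(-4)*(1/37) - 104*1/327)*(-1/44))² = ((4*(1/37) - 104/327)*(-1/44))² = ((4/37 - 104/327)*(-1/44))² = (-2540/12099*(-1/44))² = (635/133089)² = 403225/17712681921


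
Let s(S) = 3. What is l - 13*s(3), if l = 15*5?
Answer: 36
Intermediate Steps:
l = 75
l - 13*s(3) = 75 - 13*3 = 75 - 39 = 36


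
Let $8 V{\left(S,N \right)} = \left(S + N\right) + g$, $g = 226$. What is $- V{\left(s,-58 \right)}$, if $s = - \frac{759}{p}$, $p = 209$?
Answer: $- \frac{3123}{152} \approx -20.546$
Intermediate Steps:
$s = - \frac{69}{19}$ ($s = - \frac{759}{209} = \left(-759\right) \frac{1}{209} = - \frac{69}{19} \approx -3.6316$)
$V{\left(S,N \right)} = \frac{113}{4} + \frac{N}{8} + \frac{S}{8}$ ($V{\left(S,N \right)} = \frac{\left(S + N\right) + 226}{8} = \frac{\left(N + S\right) + 226}{8} = \frac{226 + N + S}{8} = \frac{113}{4} + \frac{N}{8} + \frac{S}{8}$)
$- V{\left(s,-58 \right)} = - (\frac{113}{4} + \frac{1}{8} \left(-58\right) + \frac{1}{8} \left(- \frac{69}{19}\right)) = - (\frac{113}{4} - \frac{29}{4} - \frac{69}{152}) = \left(-1\right) \frac{3123}{152} = - \frac{3123}{152}$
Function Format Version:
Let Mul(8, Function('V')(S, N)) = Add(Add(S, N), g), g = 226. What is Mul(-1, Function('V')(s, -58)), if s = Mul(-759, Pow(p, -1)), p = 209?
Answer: Rational(-3123, 152) ≈ -20.546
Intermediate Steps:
s = Rational(-69, 19) (s = Mul(-759, Pow(209, -1)) = Mul(-759, Rational(1, 209)) = Rational(-69, 19) ≈ -3.6316)
Function('V')(S, N) = Add(Rational(113, 4), Mul(Rational(1, 8), N), Mul(Rational(1, 8), S)) (Function('V')(S, N) = Mul(Rational(1, 8), Add(Add(S, N), 226)) = Mul(Rational(1, 8), Add(Add(N, S), 226)) = Mul(Rational(1, 8), Add(226, N, S)) = Add(Rational(113, 4), Mul(Rational(1, 8), N), Mul(Rational(1, 8), S)))
Mul(-1, Function('V')(s, -58)) = Mul(-1, Add(Rational(113, 4), Mul(Rational(1, 8), -58), Mul(Rational(1, 8), Rational(-69, 19)))) = Mul(-1, Add(Rational(113, 4), Rational(-29, 4), Rational(-69, 152))) = Mul(-1, Rational(3123, 152)) = Rational(-3123, 152)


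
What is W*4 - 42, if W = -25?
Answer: -142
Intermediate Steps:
W*4 - 42 = -25*4 - 42 = -100 - 42 = -142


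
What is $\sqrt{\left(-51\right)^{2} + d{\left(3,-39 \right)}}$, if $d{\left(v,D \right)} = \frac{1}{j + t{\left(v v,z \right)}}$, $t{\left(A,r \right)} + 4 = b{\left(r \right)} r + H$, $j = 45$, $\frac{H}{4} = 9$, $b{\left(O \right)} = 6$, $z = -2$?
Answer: $\frac{\sqrt{10989290}}{65} \approx 51.0$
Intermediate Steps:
$H = 36$ ($H = 4 \cdot 9 = 36$)
$t{\left(A,r \right)} = 32 + 6 r$ ($t{\left(A,r \right)} = -4 + \left(6 r + 36\right) = -4 + \left(36 + 6 r\right) = 32 + 6 r$)
$d{\left(v,D \right)} = \frac{1}{65}$ ($d{\left(v,D \right)} = \frac{1}{45 + \left(32 + 6 \left(-2\right)\right)} = \frac{1}{45 + \left(32 - 12\right)} = \frac{1}{45 + 20} = \frac{1}{65}$)
$\sqrt{\left(-51\right)^{2} + d{\left(3,-39 \right)}} = \sqrt{\left(-51\right)^{2} + \frac{1}{65}} = \sqrt{2601 + \frac{1}{65}} = \sqrt{\frac{169066}{65}} = \frac{\sqrt{10989290}}{65}$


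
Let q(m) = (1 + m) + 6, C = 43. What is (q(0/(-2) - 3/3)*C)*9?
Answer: 2322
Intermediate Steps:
q(m) = 7 + m
(q(0/(-2) - 3/3)*C)*9 = ((7 + (0/(-2) - 3/3))*43)*9 = ((7 + (0*(-½) - 3*⅓))*43)*9 = ((7 + (0 - 1))*43)*9 = ((7 - 1)*43)*9 = (6*43)*9 = 258*9 = 2322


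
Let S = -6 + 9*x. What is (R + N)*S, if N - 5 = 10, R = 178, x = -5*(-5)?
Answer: 42267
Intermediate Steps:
x = 25
S = 219 (S = -6 + 9*25 = -6 + 225 = 219)
N = 15 (N = 5 + 10 = 15)
(R + N)*S = (178 + 15)*219 = 193*219 = 42267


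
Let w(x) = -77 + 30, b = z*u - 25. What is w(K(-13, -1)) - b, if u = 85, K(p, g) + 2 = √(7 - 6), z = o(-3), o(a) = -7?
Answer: 573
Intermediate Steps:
z = -7
K(p, g) = -1 (K(p, g) = -2 + √(7 - 6) = -2 + √1 = -2 + 1 = -1)
b = -620 (b = -7*85 - 25 = -595 - 25 = -620)
w(x) = -47
w(K(-13, -1)) - b = -47 - 1*(-620) = -47 + 620 = 573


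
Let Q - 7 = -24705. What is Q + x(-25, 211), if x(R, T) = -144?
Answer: -24842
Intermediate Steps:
Q = -24698 (Q = 7 - 24705 = -24698)
Q + x(-25, 211) = -24698 - 144 = -24842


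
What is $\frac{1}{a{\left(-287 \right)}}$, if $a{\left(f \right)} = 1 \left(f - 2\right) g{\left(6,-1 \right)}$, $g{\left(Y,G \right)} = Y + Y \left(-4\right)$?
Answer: $\frac{1}{5202} \approx 0.00019223$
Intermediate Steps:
$g{\left(Y,G \right)} = - 3 Y$ ($g{\left(Y,G \right)} = Y - 4 Y = - 3 Y$)
$a{\left(f \right)} = 36 - 18 f$ ($a{\left(f \right)} = 1 \left(f - 2\right) \left(\left(-3\right) 6\right) = 1 \left(f - 2\right) \left(-18\right) = 1 \left(-2 + f\right) \left(-18\right) = \left(-2 + f\right) \left(-18\right) = 36 - 18 f$)
$\frac{1}{a{\left(-287 \right)}} = \frac{1}{36 - -5166} = \frac{1}{36 + 5166} = \frac{1}{5202}$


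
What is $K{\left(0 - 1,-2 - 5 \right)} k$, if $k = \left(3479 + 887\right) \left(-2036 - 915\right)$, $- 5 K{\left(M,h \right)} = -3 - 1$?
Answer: $- \frac{51536264}{5} \approx -1.0307 \cdot 10^{7}$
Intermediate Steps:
$K{\left(M,h \right)} = \frac{4}{5}$ ($K{\left(M,h \right)} = - \frac{-3 - 1}{5} = \left(- \frac{1}{5}\right) \left(-4\right) = \frac{4}{5}$)
$k = -12884066$ ($k = 4366 \left(-2951\right) = -12884066$)
$K{\left(0 - 1,-2 - 5 \right)} k = \frac{4}{5} \left(-12884066\right) = - \frac{51536264}{5}$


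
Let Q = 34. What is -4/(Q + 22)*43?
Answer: -43/14 ≈ -3.0714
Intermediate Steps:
-4/(Q + 22)*43 = -4/(34 + 22)*43 = -4/56*43 = -4*1/56*43 = -1/14*43 = -43/14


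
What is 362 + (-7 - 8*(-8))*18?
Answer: 1388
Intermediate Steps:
362 + (-7 - 8*(-8))*18 = 362 + (-7 + 64)*18 = 362 + 57*18 = 362 + 1026 = 1388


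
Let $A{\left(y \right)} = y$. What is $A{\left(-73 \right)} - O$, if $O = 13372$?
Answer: $-13445$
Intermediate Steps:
$A{\left(-73 \right)} - O = -73 - 13372 = -13445$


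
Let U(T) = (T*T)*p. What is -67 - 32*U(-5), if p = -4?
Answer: 3133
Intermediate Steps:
U(T) = -4*T² (U(T) = (T*T)*(-4) = T²*(-4) = -4*T²)
-67 - 32*U(-5) = -67 - (-128)*(-5)² = -67 - (-128)*25 = -67 - 32*(-100) = -67 + 3200 = 3133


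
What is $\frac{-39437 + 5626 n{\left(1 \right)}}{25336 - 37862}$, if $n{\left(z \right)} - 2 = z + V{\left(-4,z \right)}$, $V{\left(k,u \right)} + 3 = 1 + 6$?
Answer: $\frac{55}{12526} \approx 0.0043909$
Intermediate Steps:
$V{\left(k,u \right)} = 4$ ($V{\left(k,u \right)} = -3 + \left(1 + 6\right) = -3 + 7 = 4$)
$n{\left(z \right)} = 6 + z$ ($n{\left(z \right)} = 2 + \left(z + 4\right) = 2 + \left(4 + z\right) = 6 + z$)
$\frac{-39437 + 5626 n{\left(1 \right)}}{25336 - 37862} = \frac{-39437 + 5626 \left(6 + 1\right)}{25336 - 37862} = \frac{-39437 + 5626 \cdot 7}{-12526} = \left(-39437 + 39382\right) \left(- \frac{1}{12526}\right) = \left(-55\right) \left(- \frac{1}{12526}\right) = \frac{55}{12526}$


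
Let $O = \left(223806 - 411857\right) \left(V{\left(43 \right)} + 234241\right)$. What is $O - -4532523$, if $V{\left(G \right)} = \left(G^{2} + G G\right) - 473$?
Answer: $-44651186243$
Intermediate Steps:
$V{\left(G \right)} = -473 + 2 G^{2}$ ($V{\left(G \right)} = \left(G^{2} + G^{2}\right) - 473 = 2 G^{2} - 473 = -473 + 2 G^{2}$)
$O = -44655718766$ ($O = \left(223806 - 411857\right) \left(\left(-473 + 2 \cdot 43^{2}\right) + 234241\right) = - 188051 \left(\left(-473 + 2 \cdot 1849\right) + 234241\right) = - 188051 \left(\left(-473 + 3698\right) + 234241\right) = - 188051 \left(3225 + 234241\right) = \left(-188051\right) 237466 = -44655718766$)
$O - -4532523 = -44655718766 - -4532523 = -44655718766 + 4532523 = -44651186243$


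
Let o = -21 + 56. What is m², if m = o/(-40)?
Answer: 49/64 ≈ 0.76563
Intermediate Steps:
o = 35
m = -7/8 (m = 35/(-40) = 35*(-1/40) = -7/8 ≈ -0.87500)
m² = (-7/8)² = 49/64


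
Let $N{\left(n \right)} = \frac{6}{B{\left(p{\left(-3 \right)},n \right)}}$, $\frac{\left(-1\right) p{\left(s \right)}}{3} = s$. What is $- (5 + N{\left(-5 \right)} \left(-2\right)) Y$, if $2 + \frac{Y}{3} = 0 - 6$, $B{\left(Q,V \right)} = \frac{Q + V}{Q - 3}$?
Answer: $-312$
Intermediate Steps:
$p{\left(s \right)} = - 3 s$
$B{\left(Q,V \right)} = \frac{Q + V}{-3 + Q}$
$N{\left(n \right)} = \frac{6}{\frac{3}{2} + \frac{n}{6}}$ ($N{\left(n \right)} = \frac{6}{\frac{1}{-3 - -9} \left(\left(-3\right) \left(-3\right) + n\right)} = \frac{6}{\frac{1}{-3 + 9} \left(9 + n\right)} = \frac{6}{\frac{1}{6} \left(9 + n\right)} = \frac{6}{\frac{3}{2} + \frac{n}{6}}$)
$Y = -24$ ($Y = -6 + 3 \left(0 - 6\right) = -6 + 3 \left(-6\right) = -6 - 18 = -24$)
$- (5 + N{\left(-5 \right)} \left(-2\right)) Y = - (5 + \frac{36}{9 - 5} \left(-2\right)) \left(-24\right) = - (5 + \frac{36}{4} \left(-2\right)) \left(-24\right) = - (5 + 36 \cdot \frac{1}{4} \left(-2\right)) \left(-24\right) = - (5 + 9 \left(-2\right)) \left(-24\right) = - (5 - 18) \left(-24\right) = \left(-1\right) \left(-13\right) \left(-24\right) = 13 \left(-24\right) = -312$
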